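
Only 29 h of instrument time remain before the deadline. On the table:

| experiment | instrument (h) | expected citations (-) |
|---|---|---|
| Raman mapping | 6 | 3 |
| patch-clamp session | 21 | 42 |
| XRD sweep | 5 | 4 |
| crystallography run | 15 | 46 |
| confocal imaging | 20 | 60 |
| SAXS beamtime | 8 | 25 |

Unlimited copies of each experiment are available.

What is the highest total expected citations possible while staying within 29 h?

Taking the top-ratio experiments first gives XRD sweep + 3×SAXS beamtime for 79 (29 h).
Replace XRD sweep and 2×SAXS beamtime with confocal imaging: the trade gains 6 net, giving 85 at 28 h.
No other feasible combination exceeds 85.

85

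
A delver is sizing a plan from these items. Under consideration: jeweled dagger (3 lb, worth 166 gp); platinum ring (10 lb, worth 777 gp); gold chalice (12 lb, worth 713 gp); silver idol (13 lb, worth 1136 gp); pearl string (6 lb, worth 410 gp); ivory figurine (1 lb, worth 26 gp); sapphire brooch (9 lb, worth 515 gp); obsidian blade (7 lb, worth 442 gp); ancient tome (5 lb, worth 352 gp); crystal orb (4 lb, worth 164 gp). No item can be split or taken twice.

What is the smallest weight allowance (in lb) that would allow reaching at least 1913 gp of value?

23

Minimise lb subject to total value ≥ 1913.
platinum ring + silver idol reaches 1913 using 23 lb.
Any bundle with less than 23 lb falls short of 1913.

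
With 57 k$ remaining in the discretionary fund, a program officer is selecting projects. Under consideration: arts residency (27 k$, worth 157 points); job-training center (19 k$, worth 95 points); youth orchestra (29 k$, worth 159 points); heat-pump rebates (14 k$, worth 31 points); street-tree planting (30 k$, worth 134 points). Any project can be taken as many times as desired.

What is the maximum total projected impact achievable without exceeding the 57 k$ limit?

316

The ratio heuristic lands on 2×arts residency (314) but leaves 3 k$ idle.
The 27 k$ tied up in arts residency is better spent on youth orchestra — total rises to 316 (56 k$).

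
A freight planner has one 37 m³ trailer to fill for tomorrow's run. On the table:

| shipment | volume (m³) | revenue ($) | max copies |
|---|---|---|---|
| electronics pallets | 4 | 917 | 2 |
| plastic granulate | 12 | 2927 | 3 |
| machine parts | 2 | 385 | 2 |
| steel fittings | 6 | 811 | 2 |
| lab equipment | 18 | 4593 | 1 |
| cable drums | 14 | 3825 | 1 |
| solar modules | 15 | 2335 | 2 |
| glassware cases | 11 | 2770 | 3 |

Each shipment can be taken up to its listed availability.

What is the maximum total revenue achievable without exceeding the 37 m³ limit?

A density-first pass picks electronics pallets + lab equipment + cable drums — 9335 at 36 m³.
Replace electronics pallets and lab equipment with plastic granulate + glassware cases: the trade gains 187 net, giving 9522 at 37 m³.

9522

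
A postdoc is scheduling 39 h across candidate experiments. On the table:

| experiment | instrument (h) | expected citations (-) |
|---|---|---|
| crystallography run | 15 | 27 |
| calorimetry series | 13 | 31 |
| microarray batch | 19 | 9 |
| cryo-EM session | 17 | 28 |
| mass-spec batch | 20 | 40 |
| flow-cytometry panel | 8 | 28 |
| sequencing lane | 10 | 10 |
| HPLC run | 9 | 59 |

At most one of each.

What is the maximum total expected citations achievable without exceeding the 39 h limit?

127

The ratio heuristic lands on calorimetry series + flow-cytometry panel + HPLC run (118) but leaves 9 h idle.
Replace calorimetry series with mass-spec batch: the trade gains 9 net, giving 127 at 37 h.
Nothing else within 39 h beats 127.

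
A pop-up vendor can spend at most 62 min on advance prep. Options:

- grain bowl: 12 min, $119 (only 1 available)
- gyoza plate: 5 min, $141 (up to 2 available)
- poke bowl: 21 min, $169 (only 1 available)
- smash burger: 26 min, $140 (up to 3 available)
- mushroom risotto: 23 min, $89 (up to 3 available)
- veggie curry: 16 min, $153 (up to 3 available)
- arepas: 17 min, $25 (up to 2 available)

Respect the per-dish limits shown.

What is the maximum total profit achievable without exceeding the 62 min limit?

The ratio heuristic lands on grain bowl + 2×gyoza plate + 2×veggie curry (707) but leaves 8 min idle.
Replace grain bowl with veggie curry: the trade gains 34 net, giving 741 at 58 min.
No other feasible combination exceeds 741.

741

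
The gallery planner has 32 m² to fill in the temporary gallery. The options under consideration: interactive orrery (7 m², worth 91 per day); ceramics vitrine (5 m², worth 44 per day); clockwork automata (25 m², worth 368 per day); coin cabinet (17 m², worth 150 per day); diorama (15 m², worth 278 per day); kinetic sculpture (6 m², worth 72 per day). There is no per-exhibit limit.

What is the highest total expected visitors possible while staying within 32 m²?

2×diorama uses 30 of the 32 m² and totals 556.
The spare 2 m² is too small for any remaining exhibit, and no exchange beats 556.

556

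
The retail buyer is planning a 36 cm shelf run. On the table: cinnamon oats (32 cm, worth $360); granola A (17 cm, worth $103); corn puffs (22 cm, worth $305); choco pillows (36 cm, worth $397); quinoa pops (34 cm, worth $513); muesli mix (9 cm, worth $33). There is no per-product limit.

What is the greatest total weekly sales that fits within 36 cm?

Quinoa pops uses 34 of the 36 cm and totals 513.

513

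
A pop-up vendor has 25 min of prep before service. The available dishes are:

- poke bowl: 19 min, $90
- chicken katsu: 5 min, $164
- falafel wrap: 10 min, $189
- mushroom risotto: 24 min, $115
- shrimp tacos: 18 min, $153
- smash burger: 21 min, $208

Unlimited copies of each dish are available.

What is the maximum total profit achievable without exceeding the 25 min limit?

Density check — chicken katsu 32.80, falafel wrap 18.90, smash burger 9.90 are the best per min.
Taking 5×chicken katsu: 25 min used, 820 in profit.

820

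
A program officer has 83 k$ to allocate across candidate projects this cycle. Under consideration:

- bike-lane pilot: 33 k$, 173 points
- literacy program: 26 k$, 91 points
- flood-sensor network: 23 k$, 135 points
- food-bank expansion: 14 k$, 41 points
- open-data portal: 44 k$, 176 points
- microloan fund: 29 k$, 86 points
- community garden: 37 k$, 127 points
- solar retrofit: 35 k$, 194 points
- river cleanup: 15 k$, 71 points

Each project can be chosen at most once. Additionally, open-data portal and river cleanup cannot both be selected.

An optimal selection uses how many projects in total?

3

Optimal total is 438.
For example bike-lane pilot + solar retrofit + river cleanup achieves it, using 83 k$.
All optima have 3 projects.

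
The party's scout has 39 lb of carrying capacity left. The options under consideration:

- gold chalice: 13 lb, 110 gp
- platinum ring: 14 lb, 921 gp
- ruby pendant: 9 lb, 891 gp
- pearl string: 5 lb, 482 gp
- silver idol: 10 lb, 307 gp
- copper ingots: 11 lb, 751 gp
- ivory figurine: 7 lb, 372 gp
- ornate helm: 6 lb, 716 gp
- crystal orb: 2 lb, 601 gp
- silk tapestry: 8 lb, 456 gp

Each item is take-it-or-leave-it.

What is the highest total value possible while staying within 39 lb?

Taking the top-ratio items first gives ruby pendant + pearl string + copper ingots + ornate helm + crystal orb for 3441 (33 lb).
The 11 lb tied up in copper ingots is better spent on platinum ring — total rises to 3611 (36 lb).
Runner-up platinum ring + ruby pendant + ornate helm + crystal orb + silk tapestry tops out at 3585.

3611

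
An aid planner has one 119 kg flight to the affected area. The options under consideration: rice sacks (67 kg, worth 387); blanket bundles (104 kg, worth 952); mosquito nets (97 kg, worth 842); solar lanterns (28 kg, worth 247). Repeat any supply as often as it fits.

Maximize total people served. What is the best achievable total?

988

Density check — blanket bundles 9.15, solar lanterns 8.82, mosquito nets 8.68, rice sacks 5.78 are the best per kg.
A density-first pass picks blanket bundles — 952 at 104 kg.
The 104 kg tied up in blanket bundles is better spent on 4×solar lanterns — total rises to 988 (112 kg).
Nothing else within 119 kg beats 988.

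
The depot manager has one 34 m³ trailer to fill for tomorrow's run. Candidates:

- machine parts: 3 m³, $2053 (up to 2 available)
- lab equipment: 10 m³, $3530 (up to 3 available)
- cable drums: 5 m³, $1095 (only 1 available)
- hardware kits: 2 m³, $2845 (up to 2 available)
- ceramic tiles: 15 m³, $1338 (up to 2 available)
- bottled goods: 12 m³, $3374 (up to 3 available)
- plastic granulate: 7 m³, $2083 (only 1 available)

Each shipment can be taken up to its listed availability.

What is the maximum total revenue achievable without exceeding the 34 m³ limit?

Taking the top-ratio shipments first gives 2×machine parts + 2×lab equipment + 2×hardware kits for 16856 (30 m³).
Dropping machine parts frees 3 m³; slotting in plastic granulate (7 m³) lifts the total to 16886 at 34 m³.
Every other selection either busts 34 m³ or exceeds an availability limit or fails to beat 16886.

16886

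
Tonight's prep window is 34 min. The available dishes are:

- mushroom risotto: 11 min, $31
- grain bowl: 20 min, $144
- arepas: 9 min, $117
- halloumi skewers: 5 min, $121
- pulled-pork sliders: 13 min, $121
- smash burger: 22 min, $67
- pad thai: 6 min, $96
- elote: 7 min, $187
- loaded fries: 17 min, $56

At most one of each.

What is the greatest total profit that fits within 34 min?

546

Greedy by ratio would take arepas + halloumi skewers + pad thai + elote: 27 min used, total 521.
Replace pad thai with pulled-pork sliders: the trade gains 25 net, giving 546 at 34 min.
Every other selection either busts 34 min or fails to beat 546.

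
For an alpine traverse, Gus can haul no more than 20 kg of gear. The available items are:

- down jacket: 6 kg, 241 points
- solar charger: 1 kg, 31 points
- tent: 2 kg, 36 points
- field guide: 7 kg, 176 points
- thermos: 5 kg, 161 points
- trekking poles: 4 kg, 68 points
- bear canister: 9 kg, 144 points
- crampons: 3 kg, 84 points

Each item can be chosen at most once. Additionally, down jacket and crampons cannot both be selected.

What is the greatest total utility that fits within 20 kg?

614

Best packing: down jacket + tent + field guide + thermos — 20 kg, 614 total.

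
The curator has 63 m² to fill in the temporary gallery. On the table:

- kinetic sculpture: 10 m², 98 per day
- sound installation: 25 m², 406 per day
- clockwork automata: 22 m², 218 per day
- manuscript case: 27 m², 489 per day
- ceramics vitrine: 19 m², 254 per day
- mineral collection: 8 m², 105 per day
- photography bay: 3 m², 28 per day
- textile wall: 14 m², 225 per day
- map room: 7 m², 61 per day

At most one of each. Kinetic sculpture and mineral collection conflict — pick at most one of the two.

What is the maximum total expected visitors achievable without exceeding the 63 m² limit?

By expected visitors per m²: manuscript case 18.11, sound installation 16.24, textile wall 16.07, ceramics vitrine 13.37 lead.
Sound installation + manuscript case + mineral collection + photography bay uses 63 of the 63 m² and totals 1028.
Runner-up sound installation + manuscript case + mineral collection tops out at 1000.

1028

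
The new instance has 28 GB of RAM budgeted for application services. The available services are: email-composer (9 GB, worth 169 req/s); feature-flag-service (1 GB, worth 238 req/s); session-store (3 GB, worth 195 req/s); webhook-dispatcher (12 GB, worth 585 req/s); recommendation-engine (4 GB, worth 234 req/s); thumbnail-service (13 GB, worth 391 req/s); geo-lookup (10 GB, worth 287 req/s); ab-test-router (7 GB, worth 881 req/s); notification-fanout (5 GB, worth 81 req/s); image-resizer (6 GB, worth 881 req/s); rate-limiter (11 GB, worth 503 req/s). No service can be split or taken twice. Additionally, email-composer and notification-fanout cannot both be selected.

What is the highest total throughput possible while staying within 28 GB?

2698

A density-first pass picks feature-flag-service + session-store + recommendation-engine + ab-test-router + notification-fanout + image-resizer — 2510 at 26 GB.
Dropping recommendation-engine and notification-fanout frees 9 GB; slotting in rate-limiter (11 GB) lifts the total to 2698 at 28 GB.
Nothing else feasible within 28 GB beats 2698.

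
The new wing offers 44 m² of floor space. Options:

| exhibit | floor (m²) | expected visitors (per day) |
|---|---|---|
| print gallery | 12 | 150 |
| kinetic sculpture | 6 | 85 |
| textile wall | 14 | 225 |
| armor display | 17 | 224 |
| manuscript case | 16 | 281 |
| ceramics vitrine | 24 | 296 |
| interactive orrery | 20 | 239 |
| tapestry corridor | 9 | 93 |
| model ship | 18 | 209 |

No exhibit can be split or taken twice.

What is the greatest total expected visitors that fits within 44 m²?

656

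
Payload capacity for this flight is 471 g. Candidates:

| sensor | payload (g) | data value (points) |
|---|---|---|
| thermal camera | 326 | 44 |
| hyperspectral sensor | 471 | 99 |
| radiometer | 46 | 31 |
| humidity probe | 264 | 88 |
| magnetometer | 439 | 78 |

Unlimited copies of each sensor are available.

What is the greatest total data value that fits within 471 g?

310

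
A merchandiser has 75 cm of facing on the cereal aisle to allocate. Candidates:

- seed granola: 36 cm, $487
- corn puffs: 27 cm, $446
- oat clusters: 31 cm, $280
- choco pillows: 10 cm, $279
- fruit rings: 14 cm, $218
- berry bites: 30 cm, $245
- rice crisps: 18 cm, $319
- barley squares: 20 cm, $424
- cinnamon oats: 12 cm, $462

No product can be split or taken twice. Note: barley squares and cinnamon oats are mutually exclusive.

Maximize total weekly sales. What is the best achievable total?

1506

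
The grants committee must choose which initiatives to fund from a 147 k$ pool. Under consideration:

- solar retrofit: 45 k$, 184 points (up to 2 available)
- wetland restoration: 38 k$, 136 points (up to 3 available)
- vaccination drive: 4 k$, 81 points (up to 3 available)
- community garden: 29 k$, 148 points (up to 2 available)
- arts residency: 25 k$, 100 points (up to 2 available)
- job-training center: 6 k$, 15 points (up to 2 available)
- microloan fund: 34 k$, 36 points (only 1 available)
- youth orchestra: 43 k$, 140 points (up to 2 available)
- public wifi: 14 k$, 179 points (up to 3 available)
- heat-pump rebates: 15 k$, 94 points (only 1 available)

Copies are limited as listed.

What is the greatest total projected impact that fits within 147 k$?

1206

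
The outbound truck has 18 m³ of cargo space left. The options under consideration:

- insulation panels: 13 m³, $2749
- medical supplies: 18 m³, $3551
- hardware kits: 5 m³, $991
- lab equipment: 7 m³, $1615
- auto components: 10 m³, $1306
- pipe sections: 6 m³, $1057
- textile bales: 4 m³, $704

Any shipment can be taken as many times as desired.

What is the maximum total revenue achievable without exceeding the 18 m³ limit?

3934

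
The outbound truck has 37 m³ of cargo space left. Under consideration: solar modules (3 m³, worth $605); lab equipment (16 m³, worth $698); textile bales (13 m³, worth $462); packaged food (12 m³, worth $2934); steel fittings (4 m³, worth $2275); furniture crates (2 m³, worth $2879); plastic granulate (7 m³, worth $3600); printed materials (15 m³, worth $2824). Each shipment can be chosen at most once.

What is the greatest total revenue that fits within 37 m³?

12293

The ratio ordering already packs tightly: solar modules + packaged food + steel fittings + furniture crates + plastic granulate, 28 m³, 12293.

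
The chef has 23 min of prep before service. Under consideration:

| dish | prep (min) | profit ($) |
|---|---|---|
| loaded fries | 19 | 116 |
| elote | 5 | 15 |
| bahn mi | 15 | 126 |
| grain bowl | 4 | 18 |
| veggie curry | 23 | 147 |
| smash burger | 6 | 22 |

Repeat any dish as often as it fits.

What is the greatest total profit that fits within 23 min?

Ranking by ratio (profit/min): bahn mi 8.40, veggie curry 6.39, loaded fries 6.11.
Best packing: bahn mi + 2×grain bowl — 23 min, 162 total.
Nothing else within 23 min beats 162.

162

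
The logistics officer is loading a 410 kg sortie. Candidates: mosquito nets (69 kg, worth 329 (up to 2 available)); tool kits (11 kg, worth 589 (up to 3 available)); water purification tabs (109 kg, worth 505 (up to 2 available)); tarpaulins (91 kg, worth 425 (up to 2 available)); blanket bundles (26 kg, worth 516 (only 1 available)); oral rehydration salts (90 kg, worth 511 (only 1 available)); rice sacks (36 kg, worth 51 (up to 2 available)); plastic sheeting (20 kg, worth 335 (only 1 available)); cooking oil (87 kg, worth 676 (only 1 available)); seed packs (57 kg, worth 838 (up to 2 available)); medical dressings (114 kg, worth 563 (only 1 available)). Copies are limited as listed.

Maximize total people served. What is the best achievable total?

5533

By people served per kg: tool kits 53.55, blanket bundles 19.85, plastic sheeting 16.75, seed packs 14.70 lead.
Filling by ratio: 3×tool kits + blanket bundles + oral rehydration salts + rice sacks + plastic sheeting + cooking oil + 2×seed packs for 5532, with 4 kg left unused.
Dropping oral rehydration salts and rice sacks frees 126 kg; slotting in medical dressings (114 kg) lifts the total to 5533 at 394 kg.
That's the maximum — no swap from here does better than 5533.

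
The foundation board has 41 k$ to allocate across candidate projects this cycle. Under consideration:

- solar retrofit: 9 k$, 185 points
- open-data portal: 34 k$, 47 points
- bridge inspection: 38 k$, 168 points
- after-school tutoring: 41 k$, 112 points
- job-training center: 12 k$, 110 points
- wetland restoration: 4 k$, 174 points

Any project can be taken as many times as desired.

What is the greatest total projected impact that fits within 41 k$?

1740

Best packing: 10×wetland restoration — 40 k$, 1740 total.
The spare 1 k$ is too small for any remaining project, and no exchange beats 1740.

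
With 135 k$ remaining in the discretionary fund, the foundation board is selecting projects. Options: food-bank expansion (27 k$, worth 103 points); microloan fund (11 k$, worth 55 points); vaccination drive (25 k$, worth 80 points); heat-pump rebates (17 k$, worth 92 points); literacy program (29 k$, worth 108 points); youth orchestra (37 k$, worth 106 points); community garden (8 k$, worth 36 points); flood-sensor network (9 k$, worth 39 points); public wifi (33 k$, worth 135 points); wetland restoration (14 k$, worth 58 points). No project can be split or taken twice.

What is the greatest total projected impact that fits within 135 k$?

568

Taking the top-ratio projects first gives food-bank expansion + microloan fund + heat-pump rebates + community garden + flood-sensor network + public wifi + wetland restoration for 518 (119 k$).
Dropping wetland restoration frees 14 k$; slotting in literacy program (29 k$) lifts the total to 568 at 134 k$.
Nothing else within 135 k$ beats 568.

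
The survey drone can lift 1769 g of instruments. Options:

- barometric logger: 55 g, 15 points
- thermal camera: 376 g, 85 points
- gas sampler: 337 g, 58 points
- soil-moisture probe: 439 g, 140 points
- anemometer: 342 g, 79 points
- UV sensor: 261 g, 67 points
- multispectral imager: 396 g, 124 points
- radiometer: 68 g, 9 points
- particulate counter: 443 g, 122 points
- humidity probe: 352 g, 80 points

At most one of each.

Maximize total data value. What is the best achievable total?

A density-first pass picks barometric logger + soil-moisture probe + UV sensor + multispectral imager + radiometer + particulate counter — 477 at 1662 g.
The 261 g tied up in UV sensor is better spent on humidity probe — total rises to 490 (1753 g).
The spare 16 g is too small for any remaining sensor, and no exchange beats 490.

490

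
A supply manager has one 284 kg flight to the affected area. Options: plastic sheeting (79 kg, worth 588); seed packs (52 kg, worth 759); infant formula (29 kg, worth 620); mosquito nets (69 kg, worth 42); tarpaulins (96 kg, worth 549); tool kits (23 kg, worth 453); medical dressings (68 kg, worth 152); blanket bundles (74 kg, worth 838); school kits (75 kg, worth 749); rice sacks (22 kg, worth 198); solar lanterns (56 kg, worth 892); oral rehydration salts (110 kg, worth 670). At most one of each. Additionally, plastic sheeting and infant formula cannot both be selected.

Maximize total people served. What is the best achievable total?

3760

Ranking by ratio (people served/kg): infant formula 21.38, tool kits 19.70, solar lanterns 15.93, seed packs 14.60.
Seed packs + infant formula + tool kits + blanket bundles + rice sacks + solar lanterns uses 256 of the 284 kg and totals 3760.
Runner-up infant formula + tool kits + blanket bundles + school kits + rice sacks + solar lanterns tops out at 3750.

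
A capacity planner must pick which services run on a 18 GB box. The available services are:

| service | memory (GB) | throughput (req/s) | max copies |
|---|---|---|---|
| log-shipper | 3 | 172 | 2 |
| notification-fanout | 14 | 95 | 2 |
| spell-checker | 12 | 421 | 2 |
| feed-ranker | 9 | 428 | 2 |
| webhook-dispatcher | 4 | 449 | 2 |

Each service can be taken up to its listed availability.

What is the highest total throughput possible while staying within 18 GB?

1326

By throughput per GB: webhook-dispatcher 112.25, log-shipper 57.33, feed-ranker 47.56 lead.
The ratio heuristic lands on 2×log-shipper + 2×webhook-dispatcher (1242) but leaves 4 GB idle.
Replace 2×log-shipper with feed-ranker: the trade gains 84 net, giving 1326 at 17 GB.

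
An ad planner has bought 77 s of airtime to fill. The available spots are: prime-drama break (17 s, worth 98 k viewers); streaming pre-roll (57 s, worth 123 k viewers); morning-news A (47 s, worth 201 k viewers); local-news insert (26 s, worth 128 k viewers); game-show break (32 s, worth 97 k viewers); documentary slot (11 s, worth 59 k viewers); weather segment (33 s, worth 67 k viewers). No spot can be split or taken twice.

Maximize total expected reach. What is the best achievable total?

Filling by ratio: prime-drama break + local-news insert + documentary slot for 285, with 23 s left unused.
The 26 s tied up in local-news insert is better spent on morning-news A — total rises to 358 (75 s).

358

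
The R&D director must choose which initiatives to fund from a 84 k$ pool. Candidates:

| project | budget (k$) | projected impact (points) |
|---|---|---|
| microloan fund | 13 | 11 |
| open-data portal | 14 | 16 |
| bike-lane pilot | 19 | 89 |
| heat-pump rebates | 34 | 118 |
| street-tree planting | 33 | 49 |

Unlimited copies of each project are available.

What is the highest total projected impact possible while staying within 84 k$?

356

Density check — bike-lane pilot 4.68, heat-pump rebates 3.47, street-tree planting 1.48, open-data portal 1.14 are the best per k$.
Taking 4×bike-lane pilot: 76 k$ used, 356 in projected impact.
Nothing else within 84 k$ beats 356.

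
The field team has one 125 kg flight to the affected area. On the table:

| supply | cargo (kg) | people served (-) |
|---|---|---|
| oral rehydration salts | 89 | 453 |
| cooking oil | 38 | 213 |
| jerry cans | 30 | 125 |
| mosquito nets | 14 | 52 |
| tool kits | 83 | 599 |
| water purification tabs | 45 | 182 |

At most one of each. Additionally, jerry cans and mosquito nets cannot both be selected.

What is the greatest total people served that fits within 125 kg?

By people served per kg: tool kits 7.22, cooking oil 5.61, oral rehydration salts 5.09 lead.
Taking cooking oil + tool kits: 121 kg used, 812 in people served.

812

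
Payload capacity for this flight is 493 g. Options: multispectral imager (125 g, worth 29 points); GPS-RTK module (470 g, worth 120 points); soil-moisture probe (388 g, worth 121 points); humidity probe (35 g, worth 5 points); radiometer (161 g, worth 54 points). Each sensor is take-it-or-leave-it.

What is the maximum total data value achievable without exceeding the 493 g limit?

Ranking by ratio (data value/g): radiometer 0.34, soil-moisture probe 0.31, GPS-RTK module 0.26, multispectral imager 0.23.
The ratio heuristic lands on multispectral imager + humidity probe + radiometer (88) but leaves 172 g idle.
Dropping multispectral imager and radiometer frees 286 g; slotting in soil-moisture probe (388 g) lifts the total to 126 at 423 g.
Runner-up soil-moisture probe tops out at 121.

126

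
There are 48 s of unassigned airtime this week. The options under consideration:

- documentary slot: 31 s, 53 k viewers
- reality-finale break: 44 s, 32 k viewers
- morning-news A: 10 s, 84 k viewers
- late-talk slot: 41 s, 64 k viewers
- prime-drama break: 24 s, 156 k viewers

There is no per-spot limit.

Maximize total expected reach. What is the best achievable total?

336

Density check — morning-news A 8.40, prime-drama break 6.50, documentary slot 1.71, late-talk slot 1.56 are the best per s.
4×morning-news A uses 40 of the 48 s and totals 336.
That's the maximum — no swap from here does better than 336.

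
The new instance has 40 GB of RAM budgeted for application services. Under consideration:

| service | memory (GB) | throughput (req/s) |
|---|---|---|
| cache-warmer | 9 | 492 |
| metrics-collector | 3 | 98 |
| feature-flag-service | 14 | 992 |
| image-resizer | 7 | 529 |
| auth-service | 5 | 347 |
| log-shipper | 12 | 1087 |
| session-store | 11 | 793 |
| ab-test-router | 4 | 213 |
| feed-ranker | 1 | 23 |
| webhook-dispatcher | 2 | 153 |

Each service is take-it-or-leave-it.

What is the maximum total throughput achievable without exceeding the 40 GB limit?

By throughput per GB: log-shipper 90.58, webhook-dispatcher 76.50, image-resizer 75.57 lead.
A density-first pass picks metrics-collector + image-resizer + auth-service + log-shipper + session-store + webhook-dispatcher — 3007 at 40 GB.
The 14 GB tied up in metrics-collector and session-store is better spent on feature-flag-service — total rises to 3108 (40 GB).
An exhaustive check of the 1024 subsets confirms 3108.

3108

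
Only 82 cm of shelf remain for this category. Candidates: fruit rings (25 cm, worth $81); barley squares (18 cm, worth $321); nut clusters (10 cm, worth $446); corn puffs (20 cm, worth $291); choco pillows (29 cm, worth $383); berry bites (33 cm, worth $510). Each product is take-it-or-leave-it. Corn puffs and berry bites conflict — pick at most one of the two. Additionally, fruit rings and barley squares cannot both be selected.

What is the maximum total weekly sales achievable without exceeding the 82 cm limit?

1441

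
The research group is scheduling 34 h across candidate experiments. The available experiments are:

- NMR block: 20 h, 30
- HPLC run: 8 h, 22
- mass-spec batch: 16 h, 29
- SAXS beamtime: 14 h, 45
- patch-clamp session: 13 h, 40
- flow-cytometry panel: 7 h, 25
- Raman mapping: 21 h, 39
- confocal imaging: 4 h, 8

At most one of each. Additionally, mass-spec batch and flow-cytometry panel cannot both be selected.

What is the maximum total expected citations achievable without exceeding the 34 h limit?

110

The ratio ordering already packs tightly: SAXS beamtime + patch-clamp session + flow-cytometry panel, 34 h, 110.
Runner-up HPLC run + SAXS beamtime + flow-cytometry panel + confocal imaging tops out at 100.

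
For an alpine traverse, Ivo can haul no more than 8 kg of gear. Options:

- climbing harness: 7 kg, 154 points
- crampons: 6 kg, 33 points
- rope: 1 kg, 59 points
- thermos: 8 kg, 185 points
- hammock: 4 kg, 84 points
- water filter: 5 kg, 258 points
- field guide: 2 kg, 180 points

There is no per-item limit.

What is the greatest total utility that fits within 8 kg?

720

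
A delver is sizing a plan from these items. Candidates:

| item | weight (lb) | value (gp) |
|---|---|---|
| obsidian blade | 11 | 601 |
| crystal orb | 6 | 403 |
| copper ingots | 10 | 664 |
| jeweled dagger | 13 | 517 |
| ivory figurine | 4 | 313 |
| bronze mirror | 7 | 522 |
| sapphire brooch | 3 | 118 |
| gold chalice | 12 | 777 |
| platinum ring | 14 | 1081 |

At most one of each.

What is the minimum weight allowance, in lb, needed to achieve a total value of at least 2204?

31

Need the lightest bundle worth ≥ 2204.
copper ingots + bronze mirror + platinum ring: 2267 value at 31 lb.
No combination under 31 lb hits 2204.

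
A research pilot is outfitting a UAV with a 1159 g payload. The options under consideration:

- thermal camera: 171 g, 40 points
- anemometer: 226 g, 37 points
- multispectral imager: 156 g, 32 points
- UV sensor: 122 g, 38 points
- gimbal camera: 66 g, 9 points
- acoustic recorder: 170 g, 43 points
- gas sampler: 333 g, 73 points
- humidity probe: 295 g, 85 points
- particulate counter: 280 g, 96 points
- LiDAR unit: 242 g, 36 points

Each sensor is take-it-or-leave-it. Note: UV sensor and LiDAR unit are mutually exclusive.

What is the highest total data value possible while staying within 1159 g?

Density check — particulate counter 0.34, UV sensor 0.31, humidity probe 0.29 are the best per g.
Thermal camera + UV sensor + gimbal camera + acoustic recorder + humidity probe + particulate counter uses 1104 of the 1159 g and totals 311.

311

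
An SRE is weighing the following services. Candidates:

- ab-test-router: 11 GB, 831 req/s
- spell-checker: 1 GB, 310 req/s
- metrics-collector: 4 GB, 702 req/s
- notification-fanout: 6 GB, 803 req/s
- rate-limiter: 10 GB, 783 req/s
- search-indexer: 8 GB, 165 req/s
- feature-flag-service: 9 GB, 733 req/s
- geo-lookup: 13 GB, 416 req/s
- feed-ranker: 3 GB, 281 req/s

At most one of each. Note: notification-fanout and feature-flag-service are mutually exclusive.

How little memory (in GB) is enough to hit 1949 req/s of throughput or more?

Look for the lowest-memory combination reaching 1949.
spell-checker + metrics-collector + notification-fanout + feed-ranker reaches 2096 using 14 GB.
No combination under 14 GB hits 1949.

14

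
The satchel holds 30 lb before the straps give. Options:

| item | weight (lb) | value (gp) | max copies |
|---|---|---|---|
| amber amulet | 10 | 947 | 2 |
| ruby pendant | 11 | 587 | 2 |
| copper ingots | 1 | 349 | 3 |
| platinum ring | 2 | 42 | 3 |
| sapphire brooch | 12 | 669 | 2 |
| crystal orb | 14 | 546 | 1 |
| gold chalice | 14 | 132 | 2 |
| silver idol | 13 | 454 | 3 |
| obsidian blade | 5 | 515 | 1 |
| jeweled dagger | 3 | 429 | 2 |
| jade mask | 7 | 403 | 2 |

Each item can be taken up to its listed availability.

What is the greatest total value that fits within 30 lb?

3799

Greedy by ratio would take amber amulet + 3×copper ingots + 3×platinum ring + obsidian blade + 2×jeweled dagger: 30 lb used, total 3493.
Dropping 3×platinum ring and obsidian blade frees 11 lb; slotting in amber amulet (10 lb) lifts the total to 3799 at 29 lb.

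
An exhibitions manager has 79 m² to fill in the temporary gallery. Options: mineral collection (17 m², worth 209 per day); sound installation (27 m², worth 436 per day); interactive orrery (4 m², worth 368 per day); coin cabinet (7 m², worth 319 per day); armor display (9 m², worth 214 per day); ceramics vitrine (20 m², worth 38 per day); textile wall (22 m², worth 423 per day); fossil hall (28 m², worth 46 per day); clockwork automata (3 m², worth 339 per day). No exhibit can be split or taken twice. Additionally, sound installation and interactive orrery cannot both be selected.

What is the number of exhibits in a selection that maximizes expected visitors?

Optimal total is 1872.
One optimal bundle: mineral collection + interactive orrery + coin cabinet + armor display + textile wall + clockwork automata (62 m²).
Every optimal selection uses 6 exhibits.

6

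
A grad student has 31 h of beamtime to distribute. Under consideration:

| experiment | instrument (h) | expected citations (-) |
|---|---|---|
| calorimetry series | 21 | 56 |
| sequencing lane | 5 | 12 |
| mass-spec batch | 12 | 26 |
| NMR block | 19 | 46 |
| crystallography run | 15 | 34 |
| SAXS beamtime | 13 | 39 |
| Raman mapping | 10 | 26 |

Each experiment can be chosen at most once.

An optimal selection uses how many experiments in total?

The maximum expected citations within 31 h is 82.
calorimetry series + Raman mapping hits 82 at 31 h.
Every optimal selection uses 2 experiments.

2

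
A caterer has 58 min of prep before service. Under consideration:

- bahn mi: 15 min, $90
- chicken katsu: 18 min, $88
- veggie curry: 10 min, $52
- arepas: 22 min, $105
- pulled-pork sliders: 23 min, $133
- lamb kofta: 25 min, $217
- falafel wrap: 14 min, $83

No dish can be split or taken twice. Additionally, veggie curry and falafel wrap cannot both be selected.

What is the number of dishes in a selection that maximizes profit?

3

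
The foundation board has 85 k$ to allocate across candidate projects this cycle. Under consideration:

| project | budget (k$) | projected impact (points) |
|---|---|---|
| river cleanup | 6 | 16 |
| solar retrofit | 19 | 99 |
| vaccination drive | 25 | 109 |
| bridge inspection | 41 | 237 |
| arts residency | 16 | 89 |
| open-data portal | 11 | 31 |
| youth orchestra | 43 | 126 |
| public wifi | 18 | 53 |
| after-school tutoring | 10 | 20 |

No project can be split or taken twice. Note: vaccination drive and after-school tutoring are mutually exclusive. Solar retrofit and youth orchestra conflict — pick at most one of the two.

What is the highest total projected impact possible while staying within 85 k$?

Taking the top-ratio projects first gives river cleanup + solar retrofit + bridge inspection + arts residency for 441 (82 k$).
Dropping river cleanup and arts residency frees 22 k$; slotting in vaccination drive (25 k$) lifts the total to 445 at 85 k$.
The closest alternative, river cleanup + solar retrofit + bridge inspection + arts residency, reaches only 441.

445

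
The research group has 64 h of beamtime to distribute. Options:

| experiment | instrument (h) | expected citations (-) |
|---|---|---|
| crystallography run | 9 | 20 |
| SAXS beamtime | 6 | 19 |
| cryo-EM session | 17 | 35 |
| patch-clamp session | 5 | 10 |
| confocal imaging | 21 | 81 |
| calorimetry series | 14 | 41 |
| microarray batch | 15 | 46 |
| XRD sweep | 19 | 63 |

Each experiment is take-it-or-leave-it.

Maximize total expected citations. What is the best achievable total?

210

By expected citations per h: confocal imaging 3.86, XRD sweep 3.32, SAXS beamtime 3.17, microarray batch 3.07 lead.
A density-first pass picks SAXS beamtime + confocal imaging + microarray batch + XRD sweep — 209 at 61 h.
Replace SAXS beamtime with crystallography run: the trade gains 1 net, giving 210 at 64 h.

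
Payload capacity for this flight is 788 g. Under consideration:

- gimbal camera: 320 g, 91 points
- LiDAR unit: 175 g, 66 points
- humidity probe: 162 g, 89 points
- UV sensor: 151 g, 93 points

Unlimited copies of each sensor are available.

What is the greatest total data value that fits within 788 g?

465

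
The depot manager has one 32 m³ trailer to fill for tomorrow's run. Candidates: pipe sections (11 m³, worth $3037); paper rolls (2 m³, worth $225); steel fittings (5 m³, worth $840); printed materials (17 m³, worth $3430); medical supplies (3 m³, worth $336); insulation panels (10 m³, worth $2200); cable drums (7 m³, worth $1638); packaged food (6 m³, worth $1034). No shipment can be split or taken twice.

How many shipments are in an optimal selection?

Best achievable revenue is 7211.
One optimal bundle: pipe sections + medical supplies + insulation panels + cable drums (31 m³).
Any selection reaching 7211 contains exactly 4 shipments.

4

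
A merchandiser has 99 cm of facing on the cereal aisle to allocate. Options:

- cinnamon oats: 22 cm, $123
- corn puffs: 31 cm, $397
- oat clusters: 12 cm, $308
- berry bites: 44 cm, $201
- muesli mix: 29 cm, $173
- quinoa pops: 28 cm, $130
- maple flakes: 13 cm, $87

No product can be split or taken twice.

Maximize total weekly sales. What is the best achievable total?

1001

Filling by ratio: corn puffs + oat clusters + muesli mix + maple flakes for 965, with 14 cm left unused.
The 13 cm tied up in maple flakes is better spent on cinnamon oats — total rises to 1001 (94 cm).
No other feasible combination exceeds 1001.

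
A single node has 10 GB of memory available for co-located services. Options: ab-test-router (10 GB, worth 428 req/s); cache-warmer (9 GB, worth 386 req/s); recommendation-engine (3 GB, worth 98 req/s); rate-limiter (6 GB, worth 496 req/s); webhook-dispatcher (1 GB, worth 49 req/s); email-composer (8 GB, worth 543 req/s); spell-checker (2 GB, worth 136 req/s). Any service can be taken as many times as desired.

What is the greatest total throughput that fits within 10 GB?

Best packing: rate-limiter + 2×spell-checker — 10 GB, 768 total.
Every other selection either busts 10 GB or fails to beat 768.

768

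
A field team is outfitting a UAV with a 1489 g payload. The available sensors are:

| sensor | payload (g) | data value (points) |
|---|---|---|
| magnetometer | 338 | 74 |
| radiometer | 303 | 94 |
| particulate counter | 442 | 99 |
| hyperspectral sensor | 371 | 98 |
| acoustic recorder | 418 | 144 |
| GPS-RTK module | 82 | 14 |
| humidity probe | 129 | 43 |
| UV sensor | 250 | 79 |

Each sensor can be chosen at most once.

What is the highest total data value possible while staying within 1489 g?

Radiometer + hyperspectral sensor + acoustic recorder + humidity probe + UV sensor uses 1471 of the 1489 g and totals 458.
Every other selection either busts 1489 g or fails to beat 458.

458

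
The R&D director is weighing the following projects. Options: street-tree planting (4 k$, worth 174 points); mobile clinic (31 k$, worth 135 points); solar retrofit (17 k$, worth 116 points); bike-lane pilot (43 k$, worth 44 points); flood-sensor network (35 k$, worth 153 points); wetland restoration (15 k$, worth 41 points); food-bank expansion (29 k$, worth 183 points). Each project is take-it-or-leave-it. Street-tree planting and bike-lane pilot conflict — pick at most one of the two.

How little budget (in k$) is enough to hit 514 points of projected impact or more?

65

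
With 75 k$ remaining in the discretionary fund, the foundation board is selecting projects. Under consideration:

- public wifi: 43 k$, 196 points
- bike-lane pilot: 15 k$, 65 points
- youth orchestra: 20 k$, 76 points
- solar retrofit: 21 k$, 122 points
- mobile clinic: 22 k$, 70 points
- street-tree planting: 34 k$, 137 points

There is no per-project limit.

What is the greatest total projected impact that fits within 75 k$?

Taking the top-ratio projects first gives 3×solar retrofit for 366 (63 k$).
Dropping solar retrofit frees 21 k$; slotting in 2×bike-lane pilot (30 k$) lifts the total to 374 at 72 k$.
That's the maximum — no swap from here does better than 374.

374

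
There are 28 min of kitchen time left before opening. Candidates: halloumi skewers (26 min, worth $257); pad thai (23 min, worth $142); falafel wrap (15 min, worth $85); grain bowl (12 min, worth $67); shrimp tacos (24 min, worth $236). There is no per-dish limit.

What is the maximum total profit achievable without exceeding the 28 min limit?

Halloumi skewers uses 26 of the 28 min and totals 257.
Every other selection either busts 28 min or fails to beat 257.

257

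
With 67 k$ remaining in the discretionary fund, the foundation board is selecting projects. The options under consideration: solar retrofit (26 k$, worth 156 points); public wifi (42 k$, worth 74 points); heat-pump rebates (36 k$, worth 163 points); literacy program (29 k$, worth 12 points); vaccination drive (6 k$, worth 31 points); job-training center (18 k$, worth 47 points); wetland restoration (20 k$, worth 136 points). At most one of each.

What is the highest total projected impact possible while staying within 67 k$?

By projected impact per k$: wetland restoration 6.80, solar retrofit 6.00, vaccination drive 5.17, heat-pump rebates 4.53 lead.
Taking the top-ratio projects first gives solar retrofit + vaccination drive + wetland restoration for 323 (52 k$).
Replace vaccination drive with job-training center: the trade gains 16 net, giving 339 at 64 k$.
The spare 3 k$ is too small for any remaining project, and no exchange beats 339.

339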